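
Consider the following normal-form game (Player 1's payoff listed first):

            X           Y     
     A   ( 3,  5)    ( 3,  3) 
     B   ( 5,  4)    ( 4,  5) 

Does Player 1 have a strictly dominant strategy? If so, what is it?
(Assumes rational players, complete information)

Yes, Player 1's strictly dominant strategy is B

Work:
A strategy strictly dominates another if it gives a strictly higher payoff against every opponent action. Compare each pair of P1's strategies column-by-column:
  A vs B: [3 vs 5, 3 vs 4] → A does not strictly dominate B (column X: 3 ≤ 5)
  B vs A: [5 vs 3, 4 vs 3] → B strictly dominates A
B strictly dominates every other strategy → strictly dominant.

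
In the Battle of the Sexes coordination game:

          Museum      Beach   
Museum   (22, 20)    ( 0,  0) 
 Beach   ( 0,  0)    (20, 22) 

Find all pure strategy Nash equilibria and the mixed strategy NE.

Pure NE: (Museum, Museum) and (Beach, Beach); Mixed NE: p = 0.5238, q = 0.4762

Work:
Check pure NE:
(Museum, Museum): (22, 20) - no unilateral deviation beneficial
(Beach, Beach): (20, 22) - no unilateral deviation beneficial
Mixed NE: P1 plays Museum with p = 0.5238, P2 plays Museum with q = 0.4762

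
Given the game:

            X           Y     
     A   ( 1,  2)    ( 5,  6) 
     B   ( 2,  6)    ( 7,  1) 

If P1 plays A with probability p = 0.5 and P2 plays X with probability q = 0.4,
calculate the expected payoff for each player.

E[P1] = 4.2, E[P2] = 3.7

Work:
E[P1] = p·q·π₁(A,X) + p·(1-q)·π₁(A,Y) + (1-p)·q·π₁(B,X) + (1-p)·(1-q)·π₁(B,Y)
= 0.5·0.4·1 + 0.5·0.6·5 + 0.5·0.4·2 + 0.5·0.6·7
= 4.2

E[P2] = 3.7 (similar calculation)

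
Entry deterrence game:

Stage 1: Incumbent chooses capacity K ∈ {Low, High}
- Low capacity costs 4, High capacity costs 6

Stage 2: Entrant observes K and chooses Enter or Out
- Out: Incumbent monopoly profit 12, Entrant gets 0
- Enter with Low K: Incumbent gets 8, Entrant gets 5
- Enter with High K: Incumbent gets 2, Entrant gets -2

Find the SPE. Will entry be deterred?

SPE: (High, Enter|Low, Out|High); Entry deterred. Incumbent net profit = 6

Work:
After Low K: Entrant enters (5 > 0)
After High K: Entrant stays out (-2 < 0)
Incumbent: Low → 8−4=4, High → 12−6=6
Incumbent chooses High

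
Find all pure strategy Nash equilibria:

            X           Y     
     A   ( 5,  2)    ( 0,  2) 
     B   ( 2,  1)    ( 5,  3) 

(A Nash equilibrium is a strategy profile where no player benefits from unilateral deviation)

Nash equilibrium: (A, X), (B, Y)

Work:
Best responses:
  P1 vs X: payoffs [5, 2] → best response A (payoff 5)
  P1 vs Y: payoffs [0, 5] → best response B (payoff 5)
  P2 vs A: payoffs [2, 2] → best response X/Y (payoff 2)
  P2 vs B: payoffs [1, 3] → best response Y (payoff 3)
Mutual best responses: (A,X), (B,Y) → Nash equilibria.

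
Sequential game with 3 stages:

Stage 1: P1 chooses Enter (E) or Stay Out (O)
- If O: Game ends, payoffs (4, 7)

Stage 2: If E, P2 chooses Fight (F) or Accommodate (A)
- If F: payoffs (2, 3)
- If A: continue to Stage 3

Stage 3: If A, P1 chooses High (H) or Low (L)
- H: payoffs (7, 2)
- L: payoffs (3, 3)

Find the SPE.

SPE: (O, F, H); Outcome (4, 7)

Work:
Stage 3: P1 chooses H (7 vs 3)
Stage 2: P2: F->3, A->2 (anticipating H). Choose F
Stage 1: P1: O->4, E->2 (anticipating F, H). Choose O
SPE path: O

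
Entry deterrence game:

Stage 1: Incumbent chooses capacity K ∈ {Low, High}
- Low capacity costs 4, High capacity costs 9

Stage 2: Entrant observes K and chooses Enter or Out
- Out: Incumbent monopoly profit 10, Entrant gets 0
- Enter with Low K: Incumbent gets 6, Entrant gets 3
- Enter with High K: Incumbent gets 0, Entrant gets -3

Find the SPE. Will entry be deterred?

SPE: (Low, Enter|Low, Out|High); Entry not deterred. Incumbent net profit = 2, Entrant gets 3

Work:
After Low K: Entrant enters (3 > 0)
After High K: Entrant stays out (-3 < 0)
Incumbent: Low → 6−4=2, High → 10−9=1
Incumbent chooses Low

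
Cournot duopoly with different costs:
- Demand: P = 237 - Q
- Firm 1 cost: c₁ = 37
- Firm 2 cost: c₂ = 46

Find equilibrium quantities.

q₁* = 69.67, q₂* = 60.67

Work:
Reaction: q₁ = (237 - 37 - q₂)/2
Reaction: q₂ = (237 - 46 - q₁)/2
Solve simultaneously:
q₁* = (237 - 2×37 + 46)/3 = 69.67
q₂* = (237 - 2×46 + 37)/3 = 60.67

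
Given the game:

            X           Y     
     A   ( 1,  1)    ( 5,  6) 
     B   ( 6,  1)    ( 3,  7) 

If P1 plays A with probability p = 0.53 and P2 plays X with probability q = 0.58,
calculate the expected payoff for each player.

E[P1] = 3.6482, E[P2] = 3.2974

Work:
E[P1] = p·q·π₁(A,X) + p·(1-q)·π₁(A,Y) + (1-p)·q·π₁(B,X) + (1-p)·(1-q)·π₁(B,Y)
= 0.53·0.58·1 + 0.53·0.42·5 + 0.47·0.58·6 + 0.47·0.42·3
= 3.6482

E[P2] = 3.2974 (similar calculation)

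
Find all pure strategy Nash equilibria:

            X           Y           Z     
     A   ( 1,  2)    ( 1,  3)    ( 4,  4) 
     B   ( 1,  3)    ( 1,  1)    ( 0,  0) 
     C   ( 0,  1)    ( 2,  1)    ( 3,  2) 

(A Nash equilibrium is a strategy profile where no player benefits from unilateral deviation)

Nash equilibrium: (A, Z), (B, X)

Work:
Best responses:
  P1 vs X: payoffs [1, 1, 0] → best response A/B (payoff 1)
  P1 vs Y: payoffs [1, 1, 2] → best response C (payoff 2)
  P1 vs Z: payoffs [4, 0, 3] → best response A (payoff 4)
  P2 vs A: payoffs [2, 3, 4] → best response Z (payoff 4)
  P2 vs B: payoffs [3, 1, 0] → best response X (payoff 3)
  P2 vs C: payoffs [1, 1, 2] → best response Z (payoff 2)
Mutual best responses: (A,Z), (B,X) → Nash equilibria.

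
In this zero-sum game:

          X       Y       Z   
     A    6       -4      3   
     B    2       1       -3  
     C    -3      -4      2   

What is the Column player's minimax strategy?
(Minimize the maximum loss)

Column should play Y, value = 1

Work:
Column player minimizes Row's maximum payoff:
Column X: max payoff to Row = 6
Column Y: max payoff to Row = 1
Column Z: max payoff to Row = 3
Minimum is 1, achieved by column Y.
Minimax strategy: Y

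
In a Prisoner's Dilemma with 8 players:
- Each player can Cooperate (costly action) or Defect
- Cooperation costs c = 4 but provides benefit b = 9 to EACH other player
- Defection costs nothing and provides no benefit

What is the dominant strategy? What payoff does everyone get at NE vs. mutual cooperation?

Dominant: Defect; NE payoff = 0; Coop payoff = 59

Work:
Defect dominates (saves cost c = 4, benefit to others is external)
NE: All defect → everyone gets 0
If all cooperate: each receives (7)×9 - 4 = 59
Social dilemma: 59 > 0 but NE gives 0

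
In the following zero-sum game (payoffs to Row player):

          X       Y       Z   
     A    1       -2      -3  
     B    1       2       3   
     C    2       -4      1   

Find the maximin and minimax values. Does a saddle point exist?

Maximin = 1, Minimax = 2, Saddle: False

Work:
Row minimums: [-3, 1, -4] → maximin = 1
Column maximums: [2, 2, 3] → minimax = 2
No saddle point (maximin ≠ minimax). Mixed strategy needed.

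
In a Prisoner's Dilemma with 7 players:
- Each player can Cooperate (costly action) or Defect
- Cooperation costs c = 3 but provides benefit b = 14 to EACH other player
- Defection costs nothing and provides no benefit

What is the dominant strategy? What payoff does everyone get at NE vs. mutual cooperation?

Dominant: Defect; NE payoff = 0; Coop payoff = 81

Work:
Defect dominates (saves cost c = 3, benefit to others is external)
NE: All defect → everyone gets 0
If all cooperate: each receives (6)×14 - 3 = 81
Social dilemma: 81 > 0 but NE gives 0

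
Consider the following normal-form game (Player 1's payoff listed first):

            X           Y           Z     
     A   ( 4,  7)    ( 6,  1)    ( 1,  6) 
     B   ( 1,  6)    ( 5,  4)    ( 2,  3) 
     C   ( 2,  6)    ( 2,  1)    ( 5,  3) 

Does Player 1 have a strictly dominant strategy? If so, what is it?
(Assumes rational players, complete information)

No strictly dominant strategy exists for Player 1

Work:
A strategy strictly dominates another if it gives a strictly higher payoff against every opponent action. Compare each pair of P1's strategies column-by-column:
  A vs B: [4 vs 1, 6 vs 5, 1 vs 2] → A does not strictly dominate B (column Z: 1 ≤ 2)
  A vs C: [4 vs 2, 6 vs 2, 1 vs 5] → A does not strictly dominate C (column Z: 1 ≤ 5)
  B vs A: [1 vs 4, 5 vs 6, 2 vs 1] → B does not strictly dominate A (column X: 1 ≤ 4)
  B vs C: [1 vs 2, 5 vs 2, 2 vs 5] → B does not strictly dominate C (column X: 1 ≤ 2)
  C vs A: [2 vs 4, 2 vs 6, 5 vs 1] → C does not strictly dominate A (column X: 2 ≤ 4)
  C vs B: [2 vs 1, 2 vs 5, 5 vs 2] → C does not strictly dominate B (column Y: 2 ≤ 5)
No single strategy strictly dominates all others → no strictly dominant strategy.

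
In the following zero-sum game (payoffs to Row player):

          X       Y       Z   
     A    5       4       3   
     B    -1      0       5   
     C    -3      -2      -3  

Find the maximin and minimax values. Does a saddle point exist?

Maximin = 3, Minimax = 4, Saddle: False

Work:
Row minimums: [3, -1, -3] → maximin = 3
Column maximums: [5, 4, 5] → minimax = 4
No saddle point (maximin ≠ minimax). Mixed strategy needed.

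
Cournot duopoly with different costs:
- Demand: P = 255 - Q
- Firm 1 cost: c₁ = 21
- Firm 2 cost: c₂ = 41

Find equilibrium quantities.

q₁* = 84.67, q₂* = 64.67

Work:
Reaction: q₁ = (255 - 21 - q₂)/2
Reaction: q₂ = (255 - 41 - q₁)/2
Solve simultaneously:
q₁* = (255 - 2×21 + 41)/3 = 84.67
q₂* = (255 - 2×41 + 21)/3 = 64.67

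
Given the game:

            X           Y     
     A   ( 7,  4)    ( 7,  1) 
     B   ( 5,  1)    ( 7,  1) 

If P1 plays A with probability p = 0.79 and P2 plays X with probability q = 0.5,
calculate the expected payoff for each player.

E[P1] = 6.79, E[P2] = 2.185

Work:
E[P1] = p·q·π₁(A,X) + p·(1-q)·π₁(A,Y) + (1-p)·q·π₁(B,X) + (1-p)·(1-q)·π₁(B,Y)
= 0.79·0.5·7 + 0.79·0.5·7 + 0.21·0.5·5 + 0.21·0.5·7
= 6.79

E[P2] = 2.185 (similar calculation)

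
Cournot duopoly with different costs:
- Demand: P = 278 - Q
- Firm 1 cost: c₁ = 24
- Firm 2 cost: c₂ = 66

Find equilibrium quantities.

q₁* = 98.67, q₂* = 56.67

Work:
Reaction: q₁ = (278 - 24 - q₂)/2
Reaction: q₂ = (278 - 66 - q₁)/2
Solve simultaneously:
q₁* = (278 - 2×24 + 66)/3 = 98.67
q₂* = (278 - 2×66 + 24)/3 = 56.67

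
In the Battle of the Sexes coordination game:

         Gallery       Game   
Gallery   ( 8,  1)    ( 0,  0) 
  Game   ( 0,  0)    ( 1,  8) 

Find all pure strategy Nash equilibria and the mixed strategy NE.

Pure NE: (Gallery, Gallery) and (Game, Game); Mixed NE: p = 0.8889, q = 0.1111

Work:
Check pure NE:
(Gallery, Gallery): (8, 1) - no unilateral deviation beneficial
(Game, Game): (1, 8) - no unilateral deviation beneficial
Mixed NE: P1 plays Gallery with p = 0.8889, P2 plays Gallery with q = 0.1111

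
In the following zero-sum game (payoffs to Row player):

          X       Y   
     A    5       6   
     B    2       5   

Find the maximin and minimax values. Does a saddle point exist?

Maximin = 5, Minimax = 5, Saddle: True

Work:
Row minimums: [5, 2] → maximin = 5
Column maximums: [5, 6] → minimax = 5
Saddle point exists! Game value = 5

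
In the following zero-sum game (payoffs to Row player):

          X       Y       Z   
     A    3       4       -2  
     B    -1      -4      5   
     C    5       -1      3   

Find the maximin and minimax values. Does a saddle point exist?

Maximin = -1, Minimax = 4, Saddle: False

Work:
Row minimums: [-2, -4, -1] → maximin = -1
Column maximums: [5, 4, 5] → minimax = 4
No saddle point (maximin ≠ minimax). Mixed strategy needed.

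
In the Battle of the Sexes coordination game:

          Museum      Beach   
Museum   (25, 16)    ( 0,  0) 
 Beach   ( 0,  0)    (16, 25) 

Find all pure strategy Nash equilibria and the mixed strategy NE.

Pure NE: (Museum, Museum) and (Beach, Beach); Mixed NE: p = 0.6098, q = 0.3902

Work:
Check pure NE:
(Museum, Museum): (25, 16) - no unilateral deviation beneficial
(Beach, Beach): (16, 25) - no unilateral deviation beneficial
Mixed NE: P1 plays Museum with p = 0.6098, P2 plays Museum with q = 0.3902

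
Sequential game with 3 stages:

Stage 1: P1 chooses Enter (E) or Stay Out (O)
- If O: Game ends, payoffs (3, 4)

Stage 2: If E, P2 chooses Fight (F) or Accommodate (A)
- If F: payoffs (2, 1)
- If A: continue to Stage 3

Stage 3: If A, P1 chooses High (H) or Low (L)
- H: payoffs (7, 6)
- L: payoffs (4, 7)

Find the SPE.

SPE: (E, A, H); Outcome (7, 6)

Work:
Stage 3: P1 chooses H (7 vs 4)
Stage 2: P2: F->1, A->6 (anticipating H). Choose A
Stage 1: P1: O->3, E->7 (anticipating A, H). Choose E
SPE path: E -> A -> H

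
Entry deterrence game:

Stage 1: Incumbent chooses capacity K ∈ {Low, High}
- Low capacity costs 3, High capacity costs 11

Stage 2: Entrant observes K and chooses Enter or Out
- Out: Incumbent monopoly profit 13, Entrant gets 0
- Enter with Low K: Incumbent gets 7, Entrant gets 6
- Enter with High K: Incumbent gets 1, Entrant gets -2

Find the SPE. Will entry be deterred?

SPE: (Low, Enter|Low, Out|High); Entry not deterred. Incumbent net profit = 4, Entrant gets 6

Work:
After Low K: Entrant enters (6 > 0)
After High K: Entrant stays out (-2 < 0)
Incumbent: Low → 7−3=4, High → 13−11=2
Incumbent chooses Low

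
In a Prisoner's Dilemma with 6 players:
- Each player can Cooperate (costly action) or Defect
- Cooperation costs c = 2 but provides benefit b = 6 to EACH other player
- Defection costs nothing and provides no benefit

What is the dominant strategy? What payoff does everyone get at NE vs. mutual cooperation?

Dominant: Defect; NE payoff = 0; Coop payoff = 28

Work:
Defect dominates (saves cost c = 2, benefit to others is external)
NE: All defect → everyone gets 0
If all cooperate: each receives (5)×6 - 2 = 28
Social dilemma: 28 > 0 but NE gives 0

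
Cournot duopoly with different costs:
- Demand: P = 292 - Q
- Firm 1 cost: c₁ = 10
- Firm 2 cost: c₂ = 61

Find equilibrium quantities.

q₁* = 111.0, q₂* = 60.0

Work:
Reaction: q₁ = (292 - 10 - q₂)/2
Reaction: q₂ = (292 - 61 - q₁)/2
Solve simultaneously:
q₁* = (292 - 2×10 + 61)/3 = 111.0
q₂* = (292 - 2×61 + 10)/3 = 60.0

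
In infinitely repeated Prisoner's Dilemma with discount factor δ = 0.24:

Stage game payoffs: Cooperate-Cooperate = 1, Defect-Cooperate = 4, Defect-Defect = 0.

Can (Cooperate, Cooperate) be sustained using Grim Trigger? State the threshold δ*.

δ* = 0.75; since δ = 0.24 < 0.75, cooperation cannot be sustained

Work:
For Grim Trigger:
Cooperate forever: 1/(1-δ)
Defect then punished: 4 + 0·δ/(1-δ)
Need: 1/(1-δ) ≥ 4 + 0·δ/(1-δ)
Solving: δ ≥ (T-R)/(T-P) = (4-1)/(4-0) = 0.75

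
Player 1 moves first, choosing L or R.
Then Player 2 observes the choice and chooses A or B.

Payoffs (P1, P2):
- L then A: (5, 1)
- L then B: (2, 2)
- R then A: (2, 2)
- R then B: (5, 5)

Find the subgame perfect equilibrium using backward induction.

P1 plays R, P2 plays B after L and B after R; Payoff (5, 5)

Work:
Backward induction:
After L: P2 chooses B → P1 gets 2
After R: P2 chooses B → P1 gets 5
P1 chooses R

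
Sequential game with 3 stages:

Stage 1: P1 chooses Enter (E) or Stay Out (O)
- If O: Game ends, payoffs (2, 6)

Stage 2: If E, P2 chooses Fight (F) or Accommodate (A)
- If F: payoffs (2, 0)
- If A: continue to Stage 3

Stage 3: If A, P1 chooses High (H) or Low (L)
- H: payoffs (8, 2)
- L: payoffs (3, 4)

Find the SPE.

SPE: (E, A, H); Outcome (8, 2)

Work:
Stage 3: P1 chooses H (8 vs 3)
Stage 2: P2: F->0, A->2 (anticipating H). Choose A
Stage 1: P1: O->2, E->8 (anticipating A, H). Choose E
SPE path: E -> A -> H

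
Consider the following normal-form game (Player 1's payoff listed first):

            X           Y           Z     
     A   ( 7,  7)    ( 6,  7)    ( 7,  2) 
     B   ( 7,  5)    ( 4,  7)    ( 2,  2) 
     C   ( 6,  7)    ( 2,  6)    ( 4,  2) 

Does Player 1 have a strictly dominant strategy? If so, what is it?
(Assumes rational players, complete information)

No strictly dominant strategy exists for Player 1

Work:
A strategy strictly dominates another if it gives a strictly higher payoff against every opponent action. Compare each pair of P1's strategies column-by-column:
  A vs B: [7 vs 7, 6 vs 4, 7 vs 2] → A does not strictly dominate B (column X: 7 ≤ 7)
  A vs C: [7 vs 6, 6 vs 2, 7 vs 4] → A strictly dominates C
  B vs A: [7 vs 7, 4 vs 6, 2 vs 7] → B does not strictly dominate A (column X: 7 ≤ 7)
  B vs C: [7 vs 6, 4 vs 2, 2 vs 4] → B does not strictly dominate C (column Z: 2 ≤ 4)
  C vs A: [6 vs 7, 2 vs 6, 4 vs 7] → C does not strictly dominate A (column X: 6 ≤ 7)
  C vs B: [6 vs 7, 2 vs 4, 4 vs 2] → C does not strictly dominate B (column X: 6 ≤ 7)
No single strategy strictly dominates all others → no strictly dominant strategy.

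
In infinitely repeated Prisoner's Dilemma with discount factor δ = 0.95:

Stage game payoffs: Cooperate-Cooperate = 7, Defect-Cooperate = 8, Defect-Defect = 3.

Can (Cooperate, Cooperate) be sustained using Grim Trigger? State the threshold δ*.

δ* = 0.2; since δ = 0.95 ≥ 0.2, cooperation can be sustained

Work:
For Grim Trigger:
Cooperate forever: 7/(1-δ)
Defect then punished: 8 + 3·δ/(1-δ)
Need: 7/(1-δ) ≥ 8 + 3·δ/(1-δ)
Solving: δ ≥ (T-R)/(T-P) = (8-7)/(8-3) = 0.2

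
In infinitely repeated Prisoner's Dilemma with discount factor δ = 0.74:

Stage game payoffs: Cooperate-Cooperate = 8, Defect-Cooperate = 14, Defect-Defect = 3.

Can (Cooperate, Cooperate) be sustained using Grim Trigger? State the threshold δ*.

δ* = 0.5455; since δ = 0.74 ≥ 0.5455, cooperation can be sustained

Work:
For Grim Trigger:
Cooperate forever: 8/(1-δ)
Defect then punished: 14 + 3·δ/(1-δ)
Need: 8/(1-δ) ≥ 14 + 3·δ/(1-δ)
Solving: δ ≥ (T-R)/(T-P) = (14-8)/(14-3) = 0.5455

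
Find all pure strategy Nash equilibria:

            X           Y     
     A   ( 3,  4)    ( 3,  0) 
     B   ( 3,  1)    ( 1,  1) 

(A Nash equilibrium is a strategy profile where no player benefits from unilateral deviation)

Nash equilibrium: (A, X), (B, X)

Work:
Best responses:
  P1 vs X: payoffs [3, 3] → best response A/B (payoff 3)
  P1 vs Y: payoffs [3, 1] → best response A (payoff 3)
  P2 vs A: payoffs [4, 0] → best response X (payoff 4)
  P2 vs B: payoffs [1, 1] → best response X/Y (payoff 1)
Mutual best responses: (A,X), (B,X) → Nash equilibria.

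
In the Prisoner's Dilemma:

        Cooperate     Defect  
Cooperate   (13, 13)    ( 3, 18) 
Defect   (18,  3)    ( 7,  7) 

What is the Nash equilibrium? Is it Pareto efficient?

(Defect, Defect) is NE; not Pareto efficient

Work:
Defect dominates Cooperate for both players:
If P2 cooperates: Defect (18) > Cooperate (13)
If P2 defects: Defect (7) > Cooperate (3)
NE: (Defect, Defect) with payoff (7, 7)
But (Cooperate, Cooperate) = (13, 13) Pareto dominates (7, 7)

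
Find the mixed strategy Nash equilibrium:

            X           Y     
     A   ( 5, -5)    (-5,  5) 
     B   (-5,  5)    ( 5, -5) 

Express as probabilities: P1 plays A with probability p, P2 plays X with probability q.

p = 0.5, q = 0.5

Work:
Find probabilities that make opponent indifferent:
P2 chooses q to make P1 indifferent between A and B
P1 chooses p to make P2 indifferent between X and Y
Mixed NE: P1 plays (A: 0.5, B: 0.5), P2 plays (X: 0.5, Y: 0.5)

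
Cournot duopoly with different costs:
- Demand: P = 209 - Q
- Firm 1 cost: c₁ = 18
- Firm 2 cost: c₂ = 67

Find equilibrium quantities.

q₁* = 80.0, q₂* = 31.0

Work:
Reaction: q₁ = (209 - 18 - q₂)/2
Reaction: q₂ = (209 - 67 - q₁)/2
Solve simultaneously:
q₁* = (209 - 2×18 + 67)/3 = 80.0
q₂* = (209 - 2×67 + 18)/3 = 31.0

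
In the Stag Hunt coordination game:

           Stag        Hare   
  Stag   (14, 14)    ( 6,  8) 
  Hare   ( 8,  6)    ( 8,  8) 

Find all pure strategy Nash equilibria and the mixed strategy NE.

Pure NE: (Stag, Stag) and (Hare, Hare); Mixed NE: p = 0.25, q = 0.25

Work:
Check pure NE:
(Stag, Stag): (14, 14) - no unilateral deviation beneficial
(Hare, Hare): (8, 8) - no unilateral deviation beneficial
Mixed NE: P1 plays Stag with p = 0.25, P2 plays Stag with q = 0.25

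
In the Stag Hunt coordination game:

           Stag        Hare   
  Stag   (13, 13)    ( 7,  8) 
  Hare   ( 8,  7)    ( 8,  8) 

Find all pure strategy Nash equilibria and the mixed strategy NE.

Pure NE: (Stag, Stag) and (Hare, Hare); Mixed NE: p = 0.1667, q = 0.1667

Work:
Check pure NE:
(Stag, Stag): (13, 13) - no unilateral deviation beneficial
(Hare, Hare): (8, 8) - no unilateral deviation beneficial
Mixed NE: P1 plays Stag with p = 0.1667, P2 plays Stag with q = 0.1667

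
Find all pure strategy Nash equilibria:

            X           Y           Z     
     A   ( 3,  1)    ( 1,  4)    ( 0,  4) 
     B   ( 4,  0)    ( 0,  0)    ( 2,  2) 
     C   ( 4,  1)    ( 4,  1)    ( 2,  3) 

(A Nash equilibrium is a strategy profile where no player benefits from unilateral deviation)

Nash equilibrium: (B, Z), (C, Z)

Work:
Best responses:
  P1 vs X: payoffs [3, 4, 4] → best response B/C (payoff 4)
  P1 vs Y: payoffs [1, 0, 4] → best response C (payoff 4)
  P1 vs Z: payoffs [0, 2, 2] → best response B/C (payoff 2)
  P2 vs A: payoffs [1, 4, 4] → best response Y/Z (payoff 4)
  P2 vs B: payoffs [0, 0, 2] → best response Z (payoff 2)
  P2 vs C: payoffs [1, 1, 3] → best response Z (payoff 3)
Mutual best responses: (B,Z), (C,Z) → Nash equilibria.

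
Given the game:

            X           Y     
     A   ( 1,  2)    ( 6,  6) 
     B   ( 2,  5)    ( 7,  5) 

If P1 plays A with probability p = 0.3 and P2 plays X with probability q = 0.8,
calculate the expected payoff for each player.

E[P1] = 2.7, E[P2] = 4.34

Work:
E[P1] = p·q·π₁(A,X) + p·(1-q)·π₁(A,Y) + (1-p)·q·π₁(B,X) + (1-p)·(1-q)·π₁(B,Y)
= 0.3·0.8·1 + 0.3·0.2·6 + 0.7·0.8·2 + 0.7·0.2·7
= 2.7

E[P2] = 4.34 (similar calculation)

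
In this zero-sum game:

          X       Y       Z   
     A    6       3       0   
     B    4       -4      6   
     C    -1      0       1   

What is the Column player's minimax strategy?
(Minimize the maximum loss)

Column should play Y, value = 3

Work:
Column player minimizes Row's maximum payoff:
Column X: max payoff to Row = 6
Column Y: max payoff to Row = 3
Column Z: max payoff to Row = 6
Minimum is 3, achieved by column Y.
Minimax strategy: Y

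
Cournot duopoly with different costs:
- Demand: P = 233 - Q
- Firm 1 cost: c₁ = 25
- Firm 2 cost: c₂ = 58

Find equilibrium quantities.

q₁* = 80.33, q₂* = 47.33

Work:
Reaction: q₁ = (233 - 25 - q₂)/2
Reaction: q₂ = (233 - 58 - q₁)/2
Solve simultaneously:
q₁* = (233 - 2×25 + 58)/3 = 80.33
q₂* = (233 - 2×58 + 25)/3 = 47.33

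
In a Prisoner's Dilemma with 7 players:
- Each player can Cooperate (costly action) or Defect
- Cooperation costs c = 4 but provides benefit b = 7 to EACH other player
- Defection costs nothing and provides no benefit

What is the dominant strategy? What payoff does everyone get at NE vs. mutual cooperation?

Dominant: Defect; NE payoff = 0; Coop payoff = 38

Work:
Defect dominates (saves cost c = 4, benefit to others is external)
NE: All defect → everyone gets 0
If all cooperate: each receives (6)×7 - 4 = 38
Social dilemma: 38 > 0 but NE gives 0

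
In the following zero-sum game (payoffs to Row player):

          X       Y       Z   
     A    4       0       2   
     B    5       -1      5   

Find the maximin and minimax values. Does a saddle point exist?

Maximin = 0, Minimax = 0, Saddle: True

Work:
Row minimums: [0, -1] → maximin = 0
Column maximums: [5, 0, 5] → minimax = 0
Saddle point exists! Game value = 0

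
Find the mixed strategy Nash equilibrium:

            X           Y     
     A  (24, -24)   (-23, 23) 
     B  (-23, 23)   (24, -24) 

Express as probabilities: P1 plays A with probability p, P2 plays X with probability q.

p = 0.5, q = 0.5

Work:
Find probabilities that make opponent indifferent:
P2 chooses q to make P1 indifferent between A and B
P1 chooses p to make P2 indifferent between X and Y
Mixed NE: P1 plays (A: 0.5, B: 0.5), P2 plays (X: 0.5, Y: 0.5)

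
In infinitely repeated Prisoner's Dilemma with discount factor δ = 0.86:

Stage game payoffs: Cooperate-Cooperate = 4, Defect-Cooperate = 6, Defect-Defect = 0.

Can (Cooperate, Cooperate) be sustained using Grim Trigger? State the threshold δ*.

δ* = 0.3333; since δ = 0.86 ≥ 0.3333, cooperation can be sustained

Work:
For Grim Trigger:
Cooperate forever: 4/(1-δ)
Defect then punished: 6 + 0·δ/(1-δ)
Need: 4/(1-δ) ≥ 6 + 0·δ/(1-δ)
Solving: δ ≥ (T-R)/(T-P) = (6-4)/(6-0) = 0.3333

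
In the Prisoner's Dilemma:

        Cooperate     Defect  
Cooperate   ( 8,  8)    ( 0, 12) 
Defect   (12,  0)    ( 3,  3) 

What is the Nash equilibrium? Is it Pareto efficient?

(Defect, Defect) is NE; not Pareto efficient

Work:
Defect dominates Cooperate for both players:
If P2 cooperates: Defect (12) > Cooperate (8)
If P2 defects: Defect (3) > Cooperate (0)
NE: (Defect, Defect) with payoff (3, 3)
But (Cooperate, Cooperate) = (8, 8) Pareto dominates (3, 3)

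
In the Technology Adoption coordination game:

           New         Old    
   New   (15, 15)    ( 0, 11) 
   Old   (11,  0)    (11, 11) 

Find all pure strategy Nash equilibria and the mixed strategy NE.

Pure NE: (New, New) and (Old, Old); Mixed NE: p = 0.7333, q = 0.7333

Work:
Check pure NE:
(New, New): (15, 15) - no unilateral deviation beneficial
(Old, Old): (11, 11) - no unilateral deviation beneficial
Mixed NE: P1 plays New with p = 0.7333, P2 plays New with q = 0.7333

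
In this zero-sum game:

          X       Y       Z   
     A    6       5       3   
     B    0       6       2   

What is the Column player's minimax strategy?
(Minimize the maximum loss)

Column should play Z, value = 3

Work:
Column player minimizes Row's maximum payoff:
Column X: max payoff to Row = 6
Column Y: max payoff to Row = 6
Column Z: max payoff to Row = 3
Minimum is 3, achieved by column Z.
Minimax strategy: Z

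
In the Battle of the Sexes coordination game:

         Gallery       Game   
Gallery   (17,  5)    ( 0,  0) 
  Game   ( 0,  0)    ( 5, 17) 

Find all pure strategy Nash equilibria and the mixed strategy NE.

Pure NE: (Gallery, Gallery) and (Game, Game); Mixed NE: p = 0.7727, q = 0.2273

Work:
Check pure NE:
(Gallery, Gallery): (17, 5) - no unilateral deviation beneficial
(Game, Game): (5, 17) - no unilateral deviation beneficial
Mixed NE: P1 plays Gallery with p = 0.7727, P2 plays Gallery with q = 0.2273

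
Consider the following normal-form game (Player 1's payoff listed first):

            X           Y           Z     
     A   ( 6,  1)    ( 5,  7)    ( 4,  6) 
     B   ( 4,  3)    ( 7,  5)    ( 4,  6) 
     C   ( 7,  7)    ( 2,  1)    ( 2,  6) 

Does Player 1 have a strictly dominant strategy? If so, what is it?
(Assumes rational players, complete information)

No strictly dominant strategy exists for Player 1

Work:
A strategy strictly dominates another if it gives a strictly higher payoff against every opponent action. Compare each pair of P1's strategies column-by-column:
  A vs B: [6 vs 4, 5 vs 7, 4 vs 4] → A does not strictly dominate B (column Y: 5 ≤ 7)
  A vs C: [6 vs 7, 5 vs 2, 4 vs 2] → A does not strictly dominate C (column X: 6 ≤ 7)
  B vs A: [4 vs 6, 7 vs 5, 4 vs 4] → B does not strictly dominate A (column X: 4 ≤ 6)
  B vs C: [4 vs 7, 7 vs 2, 4 vs 2] → B does not strictly dominate C (column X: 4 ≤ 7)
  C vs A: [7 vs 6, 2 vs 5, 2 vs 4] → C does not strictly dominate A (column Y: 2 ≤ 5)
  C vs B: [7 vs 4, 2 vs 7, 2 vs 4] → C does not strictly dominate B (column Y: 2 ≤ 7)
No single strategy strictly dominates all others → no strictly dominant strategy.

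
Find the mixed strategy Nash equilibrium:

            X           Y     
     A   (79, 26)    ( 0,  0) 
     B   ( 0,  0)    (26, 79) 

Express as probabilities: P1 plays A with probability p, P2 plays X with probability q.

p = 0.7524, q = 0.2476

Work:
Find probabilities that make opponent indifferent:
P2 chooses q to make P1 indifferent between A and B
P1 chooses p to make P2 indifferent between X and Y
Mixed NE: P1 plays (A: 0.7524, B: 0.2476), P2 plays (X: 0.2476, Y: 0.7524)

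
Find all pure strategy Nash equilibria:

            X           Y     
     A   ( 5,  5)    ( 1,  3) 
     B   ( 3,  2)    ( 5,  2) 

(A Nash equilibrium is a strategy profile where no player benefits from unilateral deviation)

Nash equilibrium: (A, X), (B, Y)

Work:
Best responses:
  P1 vs X: payoffs [5, 3] → best response A (payoff 5)
  P1 vs Y: payoffs [1, 5] → best response B (payoff 5)
  P2 vs A: payoffs [5, 3] → best response X (payoff 5)
  P2 vs B: payoffs [2, 2] → best response X/Y (payoff 2)
Mutual best responses: (A,X), (B,Y) → Nash equilibria.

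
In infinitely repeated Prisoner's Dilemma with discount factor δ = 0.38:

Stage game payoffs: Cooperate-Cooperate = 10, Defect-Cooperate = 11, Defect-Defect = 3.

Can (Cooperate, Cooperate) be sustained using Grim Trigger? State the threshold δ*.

δ* = 0.125; since δ = 0.38 ≥ 0.125, cooperation can be sustained

Work:
For Grim Trigger:
Cooperate forever: 10/(1-δ)
Defect then punished: 11 + 3·δ/(1-δ)
Need: 10/(1-δ) ≥ 11 + 3·δ/(1-δ)
Solving: δ ≥ (T-R)/(T-P) = (11-10)/(11-3) = 0.125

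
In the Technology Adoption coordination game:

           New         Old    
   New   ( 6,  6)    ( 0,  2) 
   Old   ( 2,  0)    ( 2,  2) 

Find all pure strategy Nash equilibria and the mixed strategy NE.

Pure NE: (New, New) and (Old, Old); Mixed NE: p = 0.3333, q = 0.3333

Work:
Check pure NE:
(New, New): (6, 6) - no unilateral deviation beneficial
(Old, Old): (2, 2) - no unilateral deviation beneficial
Mixed NE: P1 plays New with p = 0.3333, P2 plays New with q = 0.3333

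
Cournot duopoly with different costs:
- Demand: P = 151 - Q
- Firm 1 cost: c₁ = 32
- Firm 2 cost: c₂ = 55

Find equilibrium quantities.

q₁* = 47.33, q₂* = 24.33

Work:
Reaction: q₁ = (151 - 32 - q₂)/2
Reaction: q₂ = (151 - 55 - q₁)/2
Solve simultaneously:
q₁* = (151 - 2×32 + 55)/3 = 47.33
q₂* = (151 - 2×55 + 32)/3 = 24.33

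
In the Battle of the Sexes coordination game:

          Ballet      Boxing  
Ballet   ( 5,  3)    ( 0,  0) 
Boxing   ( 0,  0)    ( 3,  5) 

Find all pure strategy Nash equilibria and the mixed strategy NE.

Pure NE: (Ballet, Ballet) and (Boxing, Boxing); Mixed NE: p = 0.625, q = 0.375

Work:
Check pure NE:
(Ballet, Ballet): (5, 3) - no unilateral deviation beneficial
(Boxing, Boxing): (3, 5) - no unilateral deviation beneficial
Mixed NE: P1 plays Ballet with p = 0.625, P2 plays Ballet with q = 0.375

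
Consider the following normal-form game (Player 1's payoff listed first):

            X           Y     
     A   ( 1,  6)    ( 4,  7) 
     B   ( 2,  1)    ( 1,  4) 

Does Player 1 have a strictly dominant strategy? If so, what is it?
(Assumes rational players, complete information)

No strictly dominant strategy exists for Player 1

Work:
A strategy strictly dominates another if it gives a strictly higher payoff against every opponent action. Compare each pair of P1's strategies column-by-column:
  A vs B: [1 vs 2, 4 vs 1] → A does not strictly dominate B (column X: 1 ≤ 2)
  B vs A: [2 vs 1, 1 vs 4] → B does not strictly dominate A (column Y: 1 ≤ 4)
No single strategy strictly dominates all others → no strictly dominant strategy.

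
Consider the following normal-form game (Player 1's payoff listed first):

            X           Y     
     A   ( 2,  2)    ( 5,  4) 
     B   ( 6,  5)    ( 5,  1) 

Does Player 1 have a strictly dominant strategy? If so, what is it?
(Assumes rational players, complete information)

No strictly dominant strategy exists for Player 1

Work:
A strategy strictly dominates another if it gives a strictly higher payoff against every opponent action. Compare each pair of P1's strategies column-by-column:
  A vs B: [2 vs 6, 5 vs 5] → A does not strictly dominate B (column X: 2 ≤ 6)
  B vs A: [6 vs 2, 5 vs 5] → B does not strictly dominate A (column Y: 5 ≤ 5)
No single strategy strictly dominates all others → no strictly dominant strategy.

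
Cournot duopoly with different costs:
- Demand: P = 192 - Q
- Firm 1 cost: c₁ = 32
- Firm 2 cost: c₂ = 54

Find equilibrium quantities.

q₁* = 60.67, q₂* = 38.67

Work:
Reaction: q₁ = (192 - 32 - q₂)/2
Reaction: q₂ = (192 - 54 - q₁)/2
Solve simultaneously:
q₁* = (192 - 2×32 + 54)/3 = 60.67
q₂* = (192 - 2×54 + 32)/3 = 38.67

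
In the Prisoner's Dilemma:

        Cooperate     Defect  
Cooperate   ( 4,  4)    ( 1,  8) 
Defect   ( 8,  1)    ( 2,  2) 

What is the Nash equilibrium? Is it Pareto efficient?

(Defect, Defect) is NE; not Pareto efficient

Work:
Defect dominates Cooperate for both players:
If P2 cooperates: Defect (8) > Cooperate (4)
If P2 defects: Defect (2) > Cooperate (1)
NE: (Defect, Defect) with payoff (2, 2)
But (Cooperate, Cooperate) = (4, 4) Pareto dominates (2, 2)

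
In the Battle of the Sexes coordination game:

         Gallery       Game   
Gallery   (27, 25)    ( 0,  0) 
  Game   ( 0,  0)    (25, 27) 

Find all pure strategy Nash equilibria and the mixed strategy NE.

Pure NE: (Gallery, Gallery) and (Game, Game); Mixed NE: p = 0.5192, q = 0.4808

Work:
Check pure NE:
(Gallery, Gallery): (27, 25) - no unilateral deviation beneficial
(Game, Game): (25, 27) - no unilateral deviation beneficial
Mixed NE: P1 plays Gallery with p = 0.5192, P2 plays Gallery with q = 0.4808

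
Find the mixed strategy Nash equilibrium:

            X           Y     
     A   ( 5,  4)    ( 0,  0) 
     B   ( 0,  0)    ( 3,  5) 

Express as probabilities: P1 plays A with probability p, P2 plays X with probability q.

p = 0.5556, q = 0.375

Work:
Find probabilities that make opponent indifferent:
P2 chooses q to make P1 indifferent between A and B
P1 chooses p to make P2 indifferent between X and Y
Mixed NE: P1 plays (A: 0.5556, B: 0.4444), P2 plays (X: 0.375, Y: 0.625)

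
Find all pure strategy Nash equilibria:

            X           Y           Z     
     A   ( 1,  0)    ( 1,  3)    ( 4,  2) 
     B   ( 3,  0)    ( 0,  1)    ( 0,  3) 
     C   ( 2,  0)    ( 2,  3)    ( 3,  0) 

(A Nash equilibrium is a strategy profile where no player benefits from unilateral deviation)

Nash equilibrium: (C, Y)

Work:
Best responses:
  P1 vs X: payoffs [1, 3, 2] → best response B (payoff 3)
  P1 vs Y: payoffs [1, 0, 2] → best response C (payoff 2)
  P1 vs Z: payoffs [4, 0, 3] → best response A (payoff 4)
  P2 vs A: payoffs [0, 3, 2] → best response Y (payoff 3)
  P2 vs B: payoffs [0, 1, 3] → best response Z (payoff 3)
  P2 vs C: payoffs [0, 3, 0] → best response Y (payoff 3)
Mutual best responses: (C,Y) → Nash equilibria.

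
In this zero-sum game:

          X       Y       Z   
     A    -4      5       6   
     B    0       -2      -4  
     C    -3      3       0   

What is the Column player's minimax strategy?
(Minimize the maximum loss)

Column should play X, value = 0

Work:
Column player minimizes Row's maximum payoff:
Column X: max payoff to Row = 0
Column Y: max payoff to Row = 5
Column Z: max payoff to Row = 6
Minimum is 0, achieved by column X.
Minimax strategy: X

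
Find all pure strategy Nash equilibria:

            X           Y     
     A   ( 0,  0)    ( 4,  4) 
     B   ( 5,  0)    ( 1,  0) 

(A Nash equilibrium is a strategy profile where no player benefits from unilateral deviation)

Nash equilibrium: (A, Y), (B, X)

Work:
Best responses:
  P1 vs X: payoffs [0, 5] → best response B (payoff 5)
  P1 vs Y: payoffs [4, 1] → best response A (payoff 4)
  P2 vs A: payoffs [0, 4] → best response Y (payoff 4)
  P2 vs B: payoffs [0, 0] → best response X/Y (payoff 0)
Mutual best responses: (A,Y), (B,X) → Nash equilibria.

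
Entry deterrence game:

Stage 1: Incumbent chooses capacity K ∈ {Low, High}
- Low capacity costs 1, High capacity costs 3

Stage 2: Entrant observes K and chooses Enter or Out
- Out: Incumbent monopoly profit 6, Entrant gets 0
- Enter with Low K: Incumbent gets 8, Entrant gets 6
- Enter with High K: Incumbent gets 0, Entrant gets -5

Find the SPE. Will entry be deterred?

SPE: (Low, Enter|Low, Out|High); Entry not deterred. Incumbent net profit = 7, Entrant gets 6

Work:
After Low K: Entrant enters (6 > 0)
After High K: Entrant stays out (-5 < 0)
Incumbent: Low → 8−1=7, High → 6−3=3
Incumbent chooses Low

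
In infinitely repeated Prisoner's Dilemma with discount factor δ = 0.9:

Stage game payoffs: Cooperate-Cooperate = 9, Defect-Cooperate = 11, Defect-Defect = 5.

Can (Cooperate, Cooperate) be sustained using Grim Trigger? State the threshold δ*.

δ* = 0.3333; since δ = 0.9 ≥ 0.3333, cooperation can be sustained

Work:
For Grim Trigger:
Cooperate forever: 9/(1-δ)
Defect then punished: 11 + 5·δ/(1-δ)
Need: 9/(1-δ) ≥ 11 + 5·δ/(1-δ)
Solving: δ ≥ (T-R)/(T-P) = (11-9)/(11-5) = 0.3333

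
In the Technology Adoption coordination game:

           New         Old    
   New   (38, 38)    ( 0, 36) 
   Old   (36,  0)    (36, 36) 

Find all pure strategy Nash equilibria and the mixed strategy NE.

Pure NE: (New, New) and (Old, Old); Mixed NE: p = 0.9474, q = 0.9474

Work:
Check pure NE:
(New, New): (38, 38) - no unilateral deviation beneficial
(Old, Old): (36, 36) - no unilateral deviation beneficial
Mixed NE: P1 plays New with p = 0.9474, P2 plays New with q = 0.9474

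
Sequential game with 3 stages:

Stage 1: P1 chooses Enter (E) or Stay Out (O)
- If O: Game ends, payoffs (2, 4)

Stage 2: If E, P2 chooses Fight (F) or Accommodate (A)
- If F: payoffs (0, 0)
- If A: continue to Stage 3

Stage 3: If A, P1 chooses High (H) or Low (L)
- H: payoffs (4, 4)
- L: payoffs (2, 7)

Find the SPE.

SPE: (E, A, H); Outcome (4, 4)

Work:
Stage 3: P1 chooses H (4 vs 2)
Stage 2: P2: F->0, A->4 (anticipating H). Choose A
Stage 1: P1: O->2, E->4 (anticipating A, H). Choose E
SPE path: E -> A -> H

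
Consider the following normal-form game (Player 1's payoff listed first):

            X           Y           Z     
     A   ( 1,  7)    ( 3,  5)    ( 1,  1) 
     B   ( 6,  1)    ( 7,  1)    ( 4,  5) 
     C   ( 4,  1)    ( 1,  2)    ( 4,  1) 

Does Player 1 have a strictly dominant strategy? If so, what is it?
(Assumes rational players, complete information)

No strictly dominant strategy exists for Player 1

Work:
A strategy strictly dominates another if it gives a strictly higher payoff against every opponent action. Compare each pair of P1's strategies column-by-column:
  A vs B: [1 vs 6, 3 vs 7, 1 vs 4] → A does not strictly dominate B (column X: 1 ≤ 6)
  A vs C: [1 vs 4, 3 vs 1, 1 vs 4] → A does not strictly dominate C (column X: 1 ≤ 4)
  B vs A: [6 vs 1, 7 vs 3, 4 vs 1] → B strictly dominates A
  B vs C: [6 vs 4, 7 vs 1, 4 vs 4] → B does not strictly dominate C (column Z: 4 ≤ 4)
  C vs A: [4 vs 1, 1 vs 3, 4 vs 1] → C does not strictly dominate A (column Y: 1 ≤ 3)
  C vs B: [4 vs 6, 1 vs 7, 4 vs 4] → C does not strictly dominate B (column X: 4 ≤ 6)
No single strategy strictly dominates all others → no strictly dominant strategy.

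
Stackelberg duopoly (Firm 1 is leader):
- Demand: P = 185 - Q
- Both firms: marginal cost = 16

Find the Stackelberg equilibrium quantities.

q₁* (leader) = 84.5, q₂* (follower) = 42.25

Work:
Follower's reaction: q₂ = (a - c - q₁)/2
Leader substitutes: π₁ = q₁·(a - q₁ - (a-c-q₁)/2 - c)
FOC: q₁* = (185 - 16)/2 = 84.50
Then: q₂* = (185 - 16 - 84.5)/2 = 42.25
Leader has first-mover advantage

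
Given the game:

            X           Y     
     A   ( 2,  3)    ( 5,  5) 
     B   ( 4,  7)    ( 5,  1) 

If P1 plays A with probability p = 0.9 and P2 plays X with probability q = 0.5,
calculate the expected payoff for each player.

E[P1] = 3.6, E[P2] = 4.0

Work:
E[P1] = p·q·π₁(A,X) + p·(1-q)·π₁(A,Y) + (1-p)·q·π₁(B,X) + (1-p)·(1-q)·π₁(B,Y)
= 0.9·0.5·2 + 0.9·0.5·5 + 0.1·0.5·4 + 0.1·0.5·5
= 3.6

E[P2] = 4.0 (similar calculation)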